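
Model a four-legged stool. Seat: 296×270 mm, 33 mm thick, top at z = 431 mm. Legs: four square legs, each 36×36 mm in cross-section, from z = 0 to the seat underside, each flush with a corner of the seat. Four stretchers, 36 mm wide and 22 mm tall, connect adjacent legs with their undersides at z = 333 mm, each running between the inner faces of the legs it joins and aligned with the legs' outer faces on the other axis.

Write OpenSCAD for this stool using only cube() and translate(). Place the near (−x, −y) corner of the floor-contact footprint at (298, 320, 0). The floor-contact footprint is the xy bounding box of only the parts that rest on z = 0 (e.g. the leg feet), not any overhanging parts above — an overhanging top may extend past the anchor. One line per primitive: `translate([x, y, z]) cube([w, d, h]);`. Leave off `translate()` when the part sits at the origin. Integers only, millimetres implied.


translate([298, 320, 398]) cube([296, 270, 33]);
translate([298, 320, 0]) cube([36, 36, 398]);
translate([558, 320, 0]) cube([36, 36, 398]);
translate([298, 554, 0]) cube([36, 36, 398]);
translate([558, 554, 0]) cube([36, 36, 398]);
translate([334, 320, 333]) cube([224, 36, 22]);
translate([334, 554, 333]) cube([224, 36, 22]);
translate([298, 356, 333]) cube([36, 198, 22]);
translate([558, 356, 333]) cube([36, 198, 22]);


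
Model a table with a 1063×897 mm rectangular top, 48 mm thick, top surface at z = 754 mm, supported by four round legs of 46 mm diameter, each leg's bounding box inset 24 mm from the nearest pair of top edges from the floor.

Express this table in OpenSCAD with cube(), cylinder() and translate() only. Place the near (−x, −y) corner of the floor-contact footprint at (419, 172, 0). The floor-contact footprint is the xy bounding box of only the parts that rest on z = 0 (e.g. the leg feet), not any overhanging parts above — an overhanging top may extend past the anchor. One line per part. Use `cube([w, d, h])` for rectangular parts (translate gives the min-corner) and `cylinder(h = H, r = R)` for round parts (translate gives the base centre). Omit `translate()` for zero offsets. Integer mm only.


// leg_h = 754 - 48 = 706
translate([395, 148, 706]) cube([1063, 897, 48]);
translate([442, 195, 0]) cylinder(h = 706, r = 23);
translate([1411, 195, 0]) cylinder(h = 706, r = 23);
translate([442, 998, 0]) cylinder(h = 706, r = 23);
translate([1411, 998, 0]) cylinder(h = 706, r = 23);


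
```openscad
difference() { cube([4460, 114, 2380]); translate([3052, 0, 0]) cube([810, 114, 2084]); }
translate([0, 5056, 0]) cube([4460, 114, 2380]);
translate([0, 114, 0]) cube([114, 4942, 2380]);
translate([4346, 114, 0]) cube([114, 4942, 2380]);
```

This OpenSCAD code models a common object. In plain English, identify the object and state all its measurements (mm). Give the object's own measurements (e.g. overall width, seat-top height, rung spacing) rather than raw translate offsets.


A single room: four walls, each 2380 mm tall and 114 mm thick, enclosing an outside footprint 4460×5170 mm (x × y), no floor or roof. The front and back walls (−y and +y sides) run the full x-width; the side walls fit between their inner faces. A door opening 810 mm wide and 2084 mm tall is cut through the front wall from the floor up, its −x edge 3052 mm from the wall's −x end.


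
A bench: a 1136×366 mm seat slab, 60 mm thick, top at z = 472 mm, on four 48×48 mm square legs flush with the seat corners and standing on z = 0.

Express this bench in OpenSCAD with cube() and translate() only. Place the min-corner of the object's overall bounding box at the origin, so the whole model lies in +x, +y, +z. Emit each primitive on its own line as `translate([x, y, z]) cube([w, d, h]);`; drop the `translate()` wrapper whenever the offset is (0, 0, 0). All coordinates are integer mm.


translate([0, 0, 412]) cube([1136, 366, 60]);
cube([48, 48, 412]);
translate([0, 318, 0]) cube([48, 48, 412]);
translate([1088, 0, 0]) cube([48, 48, 412]);
translate([1088, 318, 0]) cube([48, 48, 412]);


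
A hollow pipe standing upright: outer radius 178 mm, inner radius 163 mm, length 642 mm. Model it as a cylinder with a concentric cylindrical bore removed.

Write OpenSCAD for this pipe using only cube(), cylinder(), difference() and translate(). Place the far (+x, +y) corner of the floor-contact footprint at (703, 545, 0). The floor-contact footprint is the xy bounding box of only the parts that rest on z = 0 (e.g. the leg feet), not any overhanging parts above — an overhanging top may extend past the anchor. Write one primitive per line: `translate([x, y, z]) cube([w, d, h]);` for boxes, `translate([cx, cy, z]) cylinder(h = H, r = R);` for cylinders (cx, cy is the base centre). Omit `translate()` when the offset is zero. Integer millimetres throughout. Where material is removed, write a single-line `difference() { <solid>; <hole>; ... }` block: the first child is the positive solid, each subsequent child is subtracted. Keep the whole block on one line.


difference() { translate([525, 367, 0]) cylinder(h = 642, r = 178); translate([525, 367, 0]) cylinder(h = 642, r = 163); }


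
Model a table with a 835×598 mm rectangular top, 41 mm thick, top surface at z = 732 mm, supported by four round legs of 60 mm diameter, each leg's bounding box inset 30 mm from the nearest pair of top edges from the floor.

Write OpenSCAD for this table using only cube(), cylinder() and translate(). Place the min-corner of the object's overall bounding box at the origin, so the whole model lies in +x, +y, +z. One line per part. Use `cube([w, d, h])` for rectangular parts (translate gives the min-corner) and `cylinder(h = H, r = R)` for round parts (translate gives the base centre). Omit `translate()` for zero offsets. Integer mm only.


translate([0, 0, 691]) cube([835, 598, 41]);
translate([60, 60, 0]) cylinder(h = 691, r = 30);
translate([775, 60, 0]) cylinder(h = 691, r = 30);
translate([60, 538, 0]) cylinder(h = 691, r = 30);
translate([775, 538, 0]) cylinder(h = 691, r = 30);


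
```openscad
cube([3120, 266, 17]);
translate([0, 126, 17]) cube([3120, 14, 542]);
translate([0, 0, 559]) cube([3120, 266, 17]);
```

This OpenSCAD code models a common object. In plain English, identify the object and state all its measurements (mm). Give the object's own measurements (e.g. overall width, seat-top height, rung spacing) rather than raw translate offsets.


An I-beam lying along x, 3120 mm long. Overall section height 576 mm. Two flanges 266 mm wide (y) and 17 mm thick, one on the floor and one at the top; a web 14 mm thick runs between them, centred on the flange width.


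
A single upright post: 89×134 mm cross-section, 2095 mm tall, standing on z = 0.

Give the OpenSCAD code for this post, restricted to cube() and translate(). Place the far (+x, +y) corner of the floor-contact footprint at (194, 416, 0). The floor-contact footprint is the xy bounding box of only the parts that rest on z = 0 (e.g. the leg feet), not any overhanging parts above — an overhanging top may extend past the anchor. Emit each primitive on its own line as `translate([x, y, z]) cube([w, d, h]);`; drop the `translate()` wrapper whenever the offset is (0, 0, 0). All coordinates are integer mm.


translate([105, 282, 0]) cube([89, 134, 2095]);


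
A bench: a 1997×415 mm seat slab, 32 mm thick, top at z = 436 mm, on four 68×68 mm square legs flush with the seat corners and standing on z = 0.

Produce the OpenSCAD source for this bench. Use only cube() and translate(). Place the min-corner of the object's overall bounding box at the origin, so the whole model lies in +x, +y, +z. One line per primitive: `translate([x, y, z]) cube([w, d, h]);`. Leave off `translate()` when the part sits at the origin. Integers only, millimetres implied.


translate([0, 0, 404]) cube([1997, 415, 32]);
cube([68, 68, 404]);
translate([0, 347, 0]) cube([68, 68, 404]);
translate([1929, 0, 0]) cube([68, 68, 404]);
translate([1929, 347, 0]) cube([68, 68, 404]);


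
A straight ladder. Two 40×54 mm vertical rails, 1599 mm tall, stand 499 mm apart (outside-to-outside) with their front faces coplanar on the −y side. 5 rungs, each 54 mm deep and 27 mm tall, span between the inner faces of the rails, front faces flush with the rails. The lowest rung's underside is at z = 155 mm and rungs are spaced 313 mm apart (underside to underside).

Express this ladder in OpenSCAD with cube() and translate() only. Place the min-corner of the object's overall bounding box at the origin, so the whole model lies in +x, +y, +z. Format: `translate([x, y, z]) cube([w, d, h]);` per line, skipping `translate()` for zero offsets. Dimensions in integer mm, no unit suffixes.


cube([40, 54, 1599]);
translate([459, 0, 0]) cube([40, 54, 1599]);
translate([40, 0, 155]) cube([419, 54, 27]);
translate([40, 0, 468]) cube([419, 54, 27]);
translate([40, 0, 781]) cube([419, 54, 27]);
translate([40, 0, 1094]) cube([419, 54, 27]);
translate([40, 0, 1407]) cube([419, 54, 27]);


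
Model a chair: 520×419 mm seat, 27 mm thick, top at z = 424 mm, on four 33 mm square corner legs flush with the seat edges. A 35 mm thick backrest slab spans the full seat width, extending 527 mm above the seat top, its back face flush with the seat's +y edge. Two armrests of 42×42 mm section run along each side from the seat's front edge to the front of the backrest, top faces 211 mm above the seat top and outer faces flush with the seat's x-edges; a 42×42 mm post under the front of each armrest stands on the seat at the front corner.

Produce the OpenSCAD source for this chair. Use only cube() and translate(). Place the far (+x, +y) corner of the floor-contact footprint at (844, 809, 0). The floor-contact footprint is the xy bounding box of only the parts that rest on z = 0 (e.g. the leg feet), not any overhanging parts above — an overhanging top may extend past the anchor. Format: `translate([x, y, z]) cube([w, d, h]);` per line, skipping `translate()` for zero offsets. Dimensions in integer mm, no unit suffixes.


translate([324, 390, 397]) cube([520, 419, 27]);
translate([324, 390, 0]) cube([33, 33, 397]);
translate([811, 390, 0]) cube([33, 33, 397]);
translate([324, 776, 0]) cube([33, 33, 397]);
translate([811, 776, 0]) cube([33, 33, 397]);
translate([324, 774, 424]) cube([520, 35, 527]);
translate([324, 390, 593]) cube([42, 384, 42]);
translate([802, 390, 593]) cube([42, 384, 42]);
translate([324, 390, 424]) cube([42, 42, 169]);
translate([802, 390, 424]) cube([42, 42, 169]);


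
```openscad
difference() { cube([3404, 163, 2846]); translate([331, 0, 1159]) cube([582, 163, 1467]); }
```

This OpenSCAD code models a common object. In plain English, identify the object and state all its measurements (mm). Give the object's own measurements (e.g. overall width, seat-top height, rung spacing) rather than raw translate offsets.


A wall 3404 mm long (x), 163 mm thick (y), 2846 mm tall, with a rectangular window opening cut through it. The opening is 582 mm wide and 1467 mm tall; its sill is at z = 1159 mm and its near (−x) edge is 331 mm from the wall's −x end. The opening passes through the full wall thickness.


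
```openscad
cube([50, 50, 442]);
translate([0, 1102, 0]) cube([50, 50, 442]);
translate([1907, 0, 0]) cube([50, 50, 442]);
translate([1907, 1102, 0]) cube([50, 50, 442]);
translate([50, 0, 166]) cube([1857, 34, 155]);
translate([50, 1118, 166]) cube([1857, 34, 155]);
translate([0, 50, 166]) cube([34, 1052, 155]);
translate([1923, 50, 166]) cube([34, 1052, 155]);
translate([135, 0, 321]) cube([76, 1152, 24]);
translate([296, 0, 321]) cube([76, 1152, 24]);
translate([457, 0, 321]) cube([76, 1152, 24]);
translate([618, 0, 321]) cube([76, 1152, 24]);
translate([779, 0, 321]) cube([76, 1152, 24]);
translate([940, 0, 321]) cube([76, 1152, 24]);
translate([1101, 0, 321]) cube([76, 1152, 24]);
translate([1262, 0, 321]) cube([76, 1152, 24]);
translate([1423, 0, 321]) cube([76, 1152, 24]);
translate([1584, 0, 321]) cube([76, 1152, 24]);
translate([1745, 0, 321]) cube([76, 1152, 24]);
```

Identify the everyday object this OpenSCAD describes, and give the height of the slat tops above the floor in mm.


A bed frame. The slat-top height is 345 mm.

Four posts, four rails, and a row of slats — a bed frame. Slats sit on the rails at z = 166 + 155 = 321; with slat thickness 24, the top is 345 mm.


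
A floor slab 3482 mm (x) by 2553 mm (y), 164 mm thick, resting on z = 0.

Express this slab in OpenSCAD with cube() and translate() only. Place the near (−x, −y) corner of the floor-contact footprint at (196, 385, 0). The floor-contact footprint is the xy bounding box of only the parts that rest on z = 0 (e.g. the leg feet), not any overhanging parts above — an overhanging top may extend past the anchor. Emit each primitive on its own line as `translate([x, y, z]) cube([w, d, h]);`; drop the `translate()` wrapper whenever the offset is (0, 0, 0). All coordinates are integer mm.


translate([196, 385, 0]) cube([3482, 2553, 164]);


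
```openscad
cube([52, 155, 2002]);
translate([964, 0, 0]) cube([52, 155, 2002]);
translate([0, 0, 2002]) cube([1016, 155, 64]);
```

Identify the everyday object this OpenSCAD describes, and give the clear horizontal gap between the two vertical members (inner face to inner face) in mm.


A door frame. The clear opening width is 912 mm.

Two 2002 mm tall posts with a header on top — a door frame. The left jamb is 52 mm wide at x = 0; the right jamb starts at x = 964. The clear opening is 964 − 52 = 912 mm.


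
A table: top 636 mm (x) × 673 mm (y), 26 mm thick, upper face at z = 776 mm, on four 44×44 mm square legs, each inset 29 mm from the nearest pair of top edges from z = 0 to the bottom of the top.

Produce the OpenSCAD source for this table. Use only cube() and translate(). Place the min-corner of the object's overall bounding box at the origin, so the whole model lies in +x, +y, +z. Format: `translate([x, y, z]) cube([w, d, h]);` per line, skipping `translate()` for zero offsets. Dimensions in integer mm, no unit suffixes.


translate([0, 0, 750]) cube([636, 673, 26]);
translate([29, 29, 0]) cube([44, 44, 750]);
translate([563, 29, 0]) cube([44, 44, 750]);
translate([29, 600, 0]) cube([44, 44, 750]);
translate([563, 600, 0]) cube([44, 44, 750]);


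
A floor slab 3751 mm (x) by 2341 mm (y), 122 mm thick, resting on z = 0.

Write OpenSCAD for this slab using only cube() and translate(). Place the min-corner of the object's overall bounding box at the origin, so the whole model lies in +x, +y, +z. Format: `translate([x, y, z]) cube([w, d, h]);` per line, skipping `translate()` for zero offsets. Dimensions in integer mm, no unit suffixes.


cube([3751, 2341, 122]);


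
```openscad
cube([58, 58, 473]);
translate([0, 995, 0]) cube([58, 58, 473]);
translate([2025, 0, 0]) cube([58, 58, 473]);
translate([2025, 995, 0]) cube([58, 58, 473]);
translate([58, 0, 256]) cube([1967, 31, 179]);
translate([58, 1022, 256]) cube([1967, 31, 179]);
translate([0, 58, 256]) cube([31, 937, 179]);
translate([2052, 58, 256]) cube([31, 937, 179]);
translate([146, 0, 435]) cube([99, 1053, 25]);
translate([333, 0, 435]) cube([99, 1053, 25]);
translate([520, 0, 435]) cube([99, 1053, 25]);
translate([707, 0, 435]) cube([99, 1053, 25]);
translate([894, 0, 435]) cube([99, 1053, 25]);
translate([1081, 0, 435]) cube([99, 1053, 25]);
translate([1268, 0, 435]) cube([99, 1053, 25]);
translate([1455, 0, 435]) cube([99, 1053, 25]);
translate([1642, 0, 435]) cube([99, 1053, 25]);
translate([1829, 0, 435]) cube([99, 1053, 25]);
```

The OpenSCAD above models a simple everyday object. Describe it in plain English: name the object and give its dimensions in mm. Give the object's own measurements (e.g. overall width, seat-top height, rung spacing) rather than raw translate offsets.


A bed frame 2083 mm long (x) by 1053 mm wide (y). Four 58×58 mm corner posts, 473 mm tall, at the corners of the footprint. Four rails of 31 mm thickness and 179 mm height run between adjacent posts with their undersides at z = 256 mm, their outer faces flush with the outside of the frame (the two x-running rails run between the posts' inner faces; the two y-running rails run between the posts' inner faces). 10 slats, each 99 mm wide (x) and 25 mm thick, lie across the top of the two x-running rails, running the full 1053 mm width of the frame in y; along x they sit between the end posts with a 88 mm gap after the −x posts and between neighbouring slats, leaving 97 mm before the +x posts.


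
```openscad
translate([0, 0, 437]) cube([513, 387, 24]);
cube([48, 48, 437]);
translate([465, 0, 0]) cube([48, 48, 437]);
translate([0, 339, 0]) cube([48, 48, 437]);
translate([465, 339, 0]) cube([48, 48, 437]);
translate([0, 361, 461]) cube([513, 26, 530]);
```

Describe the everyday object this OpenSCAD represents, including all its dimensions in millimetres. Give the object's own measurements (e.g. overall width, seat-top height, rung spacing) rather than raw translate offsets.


A chair. The seat is a 513×387×24 mm slab with its top at z = 461 mm, on four 48×48 mm corner legs (flush with the seat edges, standing on z = 0). A flat backrest 26 mm thick, 530 mm tall, spans the full seat width and rises from the seat top along its +y edge, rear face flush with the rear of the seat.


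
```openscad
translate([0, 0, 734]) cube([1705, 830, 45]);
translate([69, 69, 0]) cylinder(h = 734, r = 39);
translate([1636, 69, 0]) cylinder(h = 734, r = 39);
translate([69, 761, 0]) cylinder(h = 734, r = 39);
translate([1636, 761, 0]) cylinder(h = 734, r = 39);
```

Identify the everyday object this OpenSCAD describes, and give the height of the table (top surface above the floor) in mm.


A table. The table height is 779 mm.

A 1705×830×45 slab sits at z = 734 on four Ø78 mm round legs — a table. The top surface is at 734 + 45 = 779 mm.


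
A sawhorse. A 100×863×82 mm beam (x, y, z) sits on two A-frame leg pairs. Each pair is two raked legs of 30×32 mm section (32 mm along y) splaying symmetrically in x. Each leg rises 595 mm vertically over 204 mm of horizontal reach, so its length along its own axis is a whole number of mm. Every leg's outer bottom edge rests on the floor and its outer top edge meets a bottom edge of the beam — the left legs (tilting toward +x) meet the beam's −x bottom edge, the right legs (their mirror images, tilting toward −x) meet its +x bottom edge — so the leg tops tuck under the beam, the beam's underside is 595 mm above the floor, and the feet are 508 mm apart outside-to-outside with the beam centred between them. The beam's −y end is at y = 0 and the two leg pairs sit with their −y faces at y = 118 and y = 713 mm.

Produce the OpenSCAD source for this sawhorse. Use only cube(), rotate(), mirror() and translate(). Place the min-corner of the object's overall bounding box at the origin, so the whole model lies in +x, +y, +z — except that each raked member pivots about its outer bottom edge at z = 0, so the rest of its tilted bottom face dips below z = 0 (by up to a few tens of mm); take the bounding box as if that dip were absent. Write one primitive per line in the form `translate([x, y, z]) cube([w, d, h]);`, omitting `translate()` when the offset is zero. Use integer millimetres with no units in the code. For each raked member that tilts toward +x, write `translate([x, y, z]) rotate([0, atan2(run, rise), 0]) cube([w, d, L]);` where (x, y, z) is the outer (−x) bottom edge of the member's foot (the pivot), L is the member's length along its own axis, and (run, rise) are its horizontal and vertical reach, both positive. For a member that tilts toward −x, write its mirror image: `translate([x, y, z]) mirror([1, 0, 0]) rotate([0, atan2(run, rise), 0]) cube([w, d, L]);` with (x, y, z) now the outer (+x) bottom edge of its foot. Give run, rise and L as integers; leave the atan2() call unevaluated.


// leg length = √(204² + 595²) = 629
// right-leg outer foot x = 2·204 + 100 = 508
// beam min-corner = (204, 0, 595)
translate([204, 0, 595]) cube([100, 863, 82]);
translate([0, 118, 0]) rotate([0, atan2(204, 595), 0]) cube([30, 32, 629]);
translate([508, 118, 0]) mirror([1, 0, 0]) rotate([0, atan2(204, 595), 0]) cube([30, 32, 629]);
translate([0, 713, 0]) rotate([0, atan2(204, 595), 0]) cube([30, 32, 629]);
translate([508, 713, 0]) mirror([1, 0, 0]) rotate([0, atan2(204, 595), 0]) cube([30, 32, 629]);


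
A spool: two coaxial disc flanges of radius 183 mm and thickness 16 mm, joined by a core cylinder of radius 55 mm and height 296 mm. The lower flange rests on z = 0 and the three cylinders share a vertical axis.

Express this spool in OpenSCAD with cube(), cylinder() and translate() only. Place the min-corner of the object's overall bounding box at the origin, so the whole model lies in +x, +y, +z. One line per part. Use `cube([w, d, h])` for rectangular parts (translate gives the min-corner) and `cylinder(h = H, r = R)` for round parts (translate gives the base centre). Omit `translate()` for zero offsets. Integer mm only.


translate([183, 183, 0]) cylinder(h = 16, r = 183);
translate([183, 183, 16]) cylinder(h = 296, r = 55);
translate([183, 183, 312]) cylinder(h = 16, r = 183);


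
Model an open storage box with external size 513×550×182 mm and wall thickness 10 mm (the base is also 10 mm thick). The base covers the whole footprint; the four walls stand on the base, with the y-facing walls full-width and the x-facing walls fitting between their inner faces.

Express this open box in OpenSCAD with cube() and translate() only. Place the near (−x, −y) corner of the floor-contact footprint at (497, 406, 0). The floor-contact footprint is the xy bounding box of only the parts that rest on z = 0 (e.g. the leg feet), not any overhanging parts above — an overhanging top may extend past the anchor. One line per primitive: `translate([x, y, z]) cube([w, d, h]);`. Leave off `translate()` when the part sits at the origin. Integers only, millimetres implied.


translate([497, 406, 0]) cube([513, 550, 10]);
translate([497, 406, 10]) cube([513, 10, 172]);
translate([497, 946, 10]) cube([513, 10, 172]);
translate([497, 416, 10]) cube([10, 530, 172]);
translate([1000, 416, 10]) cube([10, 530, 172]);


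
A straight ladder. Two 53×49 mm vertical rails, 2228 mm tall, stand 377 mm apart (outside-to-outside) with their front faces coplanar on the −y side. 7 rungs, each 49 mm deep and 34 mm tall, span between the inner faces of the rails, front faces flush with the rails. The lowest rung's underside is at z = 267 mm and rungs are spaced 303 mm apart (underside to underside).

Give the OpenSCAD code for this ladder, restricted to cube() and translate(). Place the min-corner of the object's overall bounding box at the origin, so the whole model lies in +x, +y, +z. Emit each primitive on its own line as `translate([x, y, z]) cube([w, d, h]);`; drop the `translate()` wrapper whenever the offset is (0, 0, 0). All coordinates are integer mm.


cube([53, 49, 2228]);
translate([324, 0, 0]) cube([53, 49, 2228]);
translate([53, 0, 267]) cube([271, 49, 34]);
translate([53, 0, 570]) cube([271, 49, 34]);
translate([53, 0, 873]) cube([271, 49, 34]);
translate([53, 0, 1176]) cube([271, 49, 34]);
translate([53, 0, 1479]) cube([271, 49, 34]);
translate([53, 0, 1782]) cube([271, 49, 34]);
translate([53, 0, 2085]) cube([271, 49, 34]);


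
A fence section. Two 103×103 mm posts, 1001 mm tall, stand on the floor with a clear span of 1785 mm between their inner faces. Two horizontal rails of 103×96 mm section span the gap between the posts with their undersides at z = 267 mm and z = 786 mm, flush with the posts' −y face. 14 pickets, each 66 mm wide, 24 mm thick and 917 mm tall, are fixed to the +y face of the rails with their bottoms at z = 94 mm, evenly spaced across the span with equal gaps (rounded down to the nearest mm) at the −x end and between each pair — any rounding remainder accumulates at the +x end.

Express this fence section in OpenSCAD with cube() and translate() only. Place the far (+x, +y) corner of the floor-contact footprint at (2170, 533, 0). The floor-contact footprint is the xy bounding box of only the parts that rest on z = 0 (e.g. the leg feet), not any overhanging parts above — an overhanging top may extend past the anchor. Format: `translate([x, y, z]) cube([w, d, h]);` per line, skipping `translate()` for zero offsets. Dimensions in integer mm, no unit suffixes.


translate([179, 430, 0]) cube([103, 103, 1001]);
translate([2067, 430, 0]) cube([103, 103, 1001]);
translate([282, 430, 267]) cube([1785, 103, 96]);
translate([282, 430, 786]) cube([1785, 103, 96]);
translate([339, 533, 94]) cube([66, 24, 917]);
translate([462, 533, 94]) cube([66, 24, 917]);
translate([585, 533, 94]) cube([66, 24, 917]);
translate([708, 533, 94]) cube([66, 24, 917]);
translate([831, 533, 94]) cube([66, 24, 917]);
translate([954, 533, 94]) cube([66, 24, 917]);
translate([1077, 533, 94]) cube([66, 24, 917]);
translate([1200, 533, 94]) cube([66, 24, 917]);
translate([1323, 533, 94]) cube([66, 24, 917]);
translate([1446, 533, 94]) cube([66, 24, 917]);
translate([1569, 533, 94]) cube([66, 24, 917]);
translate([1692, 533, 94]) cube([66, 24, 917]);
translate([1815, 533, 94]) cube([66, 24, 917]);
translate([1938, 533, 94]) cube([66, 24, 917]);


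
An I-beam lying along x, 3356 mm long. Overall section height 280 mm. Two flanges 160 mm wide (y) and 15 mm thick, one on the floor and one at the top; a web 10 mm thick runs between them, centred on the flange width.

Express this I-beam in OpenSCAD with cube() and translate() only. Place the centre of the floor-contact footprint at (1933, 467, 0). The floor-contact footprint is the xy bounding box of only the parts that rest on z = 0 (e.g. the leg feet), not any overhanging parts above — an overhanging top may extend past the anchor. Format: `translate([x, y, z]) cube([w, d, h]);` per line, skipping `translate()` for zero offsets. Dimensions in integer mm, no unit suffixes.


translate([255, 387, 0]) cube([3356, 160, 15]);
translate([255, 462, 15]) cube([3356, 10, 250]);
translate([255, 387, 265]) cube([3356, 160, 15]);


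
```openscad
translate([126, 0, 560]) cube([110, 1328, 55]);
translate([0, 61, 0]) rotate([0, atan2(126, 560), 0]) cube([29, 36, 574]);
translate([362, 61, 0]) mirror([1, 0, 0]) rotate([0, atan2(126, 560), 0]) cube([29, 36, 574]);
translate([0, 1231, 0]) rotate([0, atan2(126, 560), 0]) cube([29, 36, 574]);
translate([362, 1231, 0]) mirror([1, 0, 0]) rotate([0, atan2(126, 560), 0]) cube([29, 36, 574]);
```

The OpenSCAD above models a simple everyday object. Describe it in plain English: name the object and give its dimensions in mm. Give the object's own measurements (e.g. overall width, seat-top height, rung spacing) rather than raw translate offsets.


A sawhorse. A 110×1328×55 mm beam (x, y, z) sits on two A-frame leg pairs. Each pair is two raked legs of 29×36 mm section (36 mm along y) splaying symmetrically in x. Each leg rises 560 mm vertically over 126 mm of horizontal reach and is 574 mm long along its own axis. Every leg's outer bottom edge rests on the floor and its outer top edge meets a bottom edge of the beam — the left legs (tilting toward +x) meet the beam's −x bottom edge, the right legs (their mirror images, tilting toward −x) meet its +x bottom edge — so the leg tops tuck under the beam, the beam's underside is 560 mm above the floor, and the feet are 362 mm apart outside-to-outside with the beam centred between them. The two leg pairs are set in 61 mm from either end of the beam.


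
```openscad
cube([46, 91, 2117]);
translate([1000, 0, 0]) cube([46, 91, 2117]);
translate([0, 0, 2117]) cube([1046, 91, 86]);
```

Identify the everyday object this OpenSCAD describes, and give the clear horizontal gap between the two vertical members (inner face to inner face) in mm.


A door frame. The clear opening width is 954 mm.

Two 2117 mm tall posts with a header on top — a door frame. The left jamb is 46 mm wide at x = 0; the right jamb starts at x = 1000. The clear opening is 1000 − 46 = 954 mm.


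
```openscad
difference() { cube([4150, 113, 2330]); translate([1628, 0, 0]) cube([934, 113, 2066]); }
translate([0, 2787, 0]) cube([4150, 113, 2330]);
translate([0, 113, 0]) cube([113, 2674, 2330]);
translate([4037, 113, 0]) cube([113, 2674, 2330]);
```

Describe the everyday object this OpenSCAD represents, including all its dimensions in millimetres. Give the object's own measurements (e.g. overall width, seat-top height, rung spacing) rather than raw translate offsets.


A single room: four walls, each 2330 mm tall and 113 mm thick, enclosing an outside footprint 4150×2900 mm (x × y), no floor or roof. The front and back walls (−y and +y sides) run the full x-width; the side walls fit between their inner faces. A door opening 934 mm wide and 2066 mm tall is cut through the front wall from the floor up, its −x edge 1628 mm from the wall's −x end.


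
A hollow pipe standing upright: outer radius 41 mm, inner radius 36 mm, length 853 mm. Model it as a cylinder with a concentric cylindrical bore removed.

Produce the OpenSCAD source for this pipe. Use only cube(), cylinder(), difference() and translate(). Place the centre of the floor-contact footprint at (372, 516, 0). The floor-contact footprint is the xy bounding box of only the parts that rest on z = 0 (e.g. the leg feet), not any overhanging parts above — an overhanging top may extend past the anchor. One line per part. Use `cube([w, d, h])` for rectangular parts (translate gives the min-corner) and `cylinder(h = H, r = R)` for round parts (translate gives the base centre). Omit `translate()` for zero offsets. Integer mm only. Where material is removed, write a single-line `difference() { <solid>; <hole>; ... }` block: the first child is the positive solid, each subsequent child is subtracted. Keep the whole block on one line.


difference() { translate([372, 516, 0]) cylinder(h = 853, r = 41); translate([372, 516, 0]) cylinder(h = 853, r = 36); }


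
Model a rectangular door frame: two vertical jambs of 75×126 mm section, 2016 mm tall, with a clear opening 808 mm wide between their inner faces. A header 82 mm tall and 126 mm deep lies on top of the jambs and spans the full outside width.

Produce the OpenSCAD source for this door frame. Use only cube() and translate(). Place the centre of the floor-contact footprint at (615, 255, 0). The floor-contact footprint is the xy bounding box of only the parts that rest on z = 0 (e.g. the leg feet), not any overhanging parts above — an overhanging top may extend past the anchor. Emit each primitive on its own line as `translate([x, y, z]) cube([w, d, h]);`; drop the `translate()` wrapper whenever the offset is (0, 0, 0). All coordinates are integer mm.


translate([136, 192, 0]) cube([75, 126, 2016]);
translate([1019, 192, 0]) cube([75, 126, 2016]);
translate([136, 192, 2016]) cube([958, 126, 82]);


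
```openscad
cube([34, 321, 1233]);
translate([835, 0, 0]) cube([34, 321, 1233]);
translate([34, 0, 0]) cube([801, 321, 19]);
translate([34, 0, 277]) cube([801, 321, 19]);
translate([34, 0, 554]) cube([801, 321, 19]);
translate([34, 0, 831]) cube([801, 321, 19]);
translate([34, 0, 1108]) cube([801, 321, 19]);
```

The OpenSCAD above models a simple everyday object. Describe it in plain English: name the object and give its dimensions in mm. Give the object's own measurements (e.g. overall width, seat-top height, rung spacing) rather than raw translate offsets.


An open bookshelf. Two side panels, each 34 mm thick, 321 mm deep and 1233 mm tall, stand 869 mm apart (outside-to-outside). Between them sit 5 shelves, each 19 mm thick and 321 mm deep, spanning the full gap between the sides. The bottom shelf rests on the floor (its underside at z = 0) and the clear gap between one shelf's top and the next shelf's underside is 258 mm.


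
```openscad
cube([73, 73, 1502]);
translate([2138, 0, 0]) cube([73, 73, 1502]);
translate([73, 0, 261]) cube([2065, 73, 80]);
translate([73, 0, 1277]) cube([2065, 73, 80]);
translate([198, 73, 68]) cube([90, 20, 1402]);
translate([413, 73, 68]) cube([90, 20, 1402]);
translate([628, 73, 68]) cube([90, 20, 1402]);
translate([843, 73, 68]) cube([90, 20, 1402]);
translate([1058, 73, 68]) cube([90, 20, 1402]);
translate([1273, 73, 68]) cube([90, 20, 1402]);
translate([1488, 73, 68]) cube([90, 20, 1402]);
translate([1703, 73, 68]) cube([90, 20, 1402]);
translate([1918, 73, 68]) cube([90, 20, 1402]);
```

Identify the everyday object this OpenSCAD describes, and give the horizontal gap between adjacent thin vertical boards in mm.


A fence section. The picket gap is 125 mm.

Two posts, two rails, 9 pickets — a fence section. Span 2065 mm holds 9 pickets of 90 mm with 10 equal gaps: ⌊(2065 − 9·90) / 10⌋ = 125 mm.


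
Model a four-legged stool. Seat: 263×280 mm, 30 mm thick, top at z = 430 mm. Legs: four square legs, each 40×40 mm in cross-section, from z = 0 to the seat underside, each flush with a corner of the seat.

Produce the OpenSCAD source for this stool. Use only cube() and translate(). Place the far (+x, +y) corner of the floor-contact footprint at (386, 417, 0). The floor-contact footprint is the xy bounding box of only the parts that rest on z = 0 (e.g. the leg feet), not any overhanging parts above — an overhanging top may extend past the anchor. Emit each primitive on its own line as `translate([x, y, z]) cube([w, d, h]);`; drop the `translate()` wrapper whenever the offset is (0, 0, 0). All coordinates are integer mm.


translate([123, 137, 400]) cube([263, 280, 30]);
translate([123, 137, 0]) cube([40, 40, 400]);
translate([346, 137, 0]) cube([40, 40, 400]);
translate([123, 377, 0]) cube([40, 40, 400]);
translate([346, 377, 0]) cube([40, 40, 400]);


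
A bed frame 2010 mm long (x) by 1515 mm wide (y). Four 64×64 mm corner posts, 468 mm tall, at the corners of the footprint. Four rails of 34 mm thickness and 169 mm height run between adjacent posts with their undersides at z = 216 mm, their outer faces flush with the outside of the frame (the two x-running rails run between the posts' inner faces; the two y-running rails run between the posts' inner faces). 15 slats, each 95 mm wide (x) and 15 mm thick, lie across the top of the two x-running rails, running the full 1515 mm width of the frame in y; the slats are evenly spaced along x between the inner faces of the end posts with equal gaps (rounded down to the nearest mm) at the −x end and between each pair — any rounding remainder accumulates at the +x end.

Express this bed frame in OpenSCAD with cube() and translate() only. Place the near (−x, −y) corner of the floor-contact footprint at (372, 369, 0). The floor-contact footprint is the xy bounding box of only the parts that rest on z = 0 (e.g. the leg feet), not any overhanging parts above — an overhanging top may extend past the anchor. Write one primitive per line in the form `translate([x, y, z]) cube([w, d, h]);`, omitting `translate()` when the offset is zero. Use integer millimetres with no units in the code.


// slat z = rail_z + rail_h = 216 + 169 = 385
// slat gap = ⌊(1882 − 15·95) / 16⌋ = 28
translate([372, 369, 0]) cube([64, 64, 468]);
translate([372, 1820, 0]) cube([64, 64, 468]);
translate([2318, 369, 0]) cube([64, 64, 468]);
translate([2318, 1820, 0]) cube([64, 64, 468]);
translate([436, 369, 216]) cube([1882, 34, 169]);
translate([436, 1850, 216]) cube([1882, 34, 169]);
translate([372, 433, 216]) cube([34, 1387, 169]);
translate([2348, 433, 216]) cube([34, 1387, 169]);
translate([464, 369, 385]) cube([95, 1515, 15]);
translate([587, 369, 385]) cube([95, 1515, 15]);
translate([710, 369, 385]) cube([95, 1515, 15]);
translate([833, 369, 385]) cube([95, 1515, 15]);
translate([956, 369, 385]) cube([95, 1515, 15]);
translate([1079, 369, 385]) cube([95, 1515, 15]);
translate([1202, 369, 385]) cube([95, 1515, 15]);
translate([1325, 369, 385]) cube([95, 1515, 15]);
translate([1448, 369, 385]) cube([95, 1515, 15]);
translate([1571, 369, 385]) cube([95, 1515, 15]);
translate([1694, 369, 385]) cube([95, 1515, 15]);
translate([1817, 369, 385]) cube([95, 1515, 15]);
translate([1940, 369, 385]) cube([95, 1515, 15]);
translate([2063, 369, 385]) cube([95, 1515, 15]);
translate([2186, 369, 385]) cube([95, 1515, 15]);


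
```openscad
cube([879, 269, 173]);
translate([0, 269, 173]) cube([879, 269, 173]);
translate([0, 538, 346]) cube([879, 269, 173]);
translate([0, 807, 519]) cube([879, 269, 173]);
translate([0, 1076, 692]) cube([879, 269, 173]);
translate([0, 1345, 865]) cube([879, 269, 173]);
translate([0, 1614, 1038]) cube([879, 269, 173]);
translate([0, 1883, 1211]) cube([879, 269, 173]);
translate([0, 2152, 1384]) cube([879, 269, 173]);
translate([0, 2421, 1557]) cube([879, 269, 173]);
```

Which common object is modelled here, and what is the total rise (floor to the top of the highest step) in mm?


A staircase. The total rise is 1730 mm.

10 identical blocks, each offset up and back from the previous — a staircase. Each step is 173 mm tall and there are 10 of them, so the total rise is 10 × 173 = 1730 mm.


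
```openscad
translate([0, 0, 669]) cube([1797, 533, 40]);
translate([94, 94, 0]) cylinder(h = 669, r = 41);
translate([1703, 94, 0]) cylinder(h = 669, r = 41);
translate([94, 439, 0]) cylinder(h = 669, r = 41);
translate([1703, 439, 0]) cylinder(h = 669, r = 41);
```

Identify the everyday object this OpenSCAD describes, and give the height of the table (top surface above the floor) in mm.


A table. The table height is 709 mm.

A 1797×533×40 slab sits at z = 669 on four Ø82 mm round legs — a table. The top surface is at 669 + 40 = 709 mm.


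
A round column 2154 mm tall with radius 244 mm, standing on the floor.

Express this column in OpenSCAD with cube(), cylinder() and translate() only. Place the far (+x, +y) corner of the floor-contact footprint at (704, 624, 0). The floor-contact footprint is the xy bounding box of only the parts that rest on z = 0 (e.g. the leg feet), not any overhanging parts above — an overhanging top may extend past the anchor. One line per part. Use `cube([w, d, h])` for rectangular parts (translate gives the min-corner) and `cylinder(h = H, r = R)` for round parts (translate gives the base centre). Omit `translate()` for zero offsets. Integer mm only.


translate([460, 380, 0]) cylinder(h = 2154, r = 244);


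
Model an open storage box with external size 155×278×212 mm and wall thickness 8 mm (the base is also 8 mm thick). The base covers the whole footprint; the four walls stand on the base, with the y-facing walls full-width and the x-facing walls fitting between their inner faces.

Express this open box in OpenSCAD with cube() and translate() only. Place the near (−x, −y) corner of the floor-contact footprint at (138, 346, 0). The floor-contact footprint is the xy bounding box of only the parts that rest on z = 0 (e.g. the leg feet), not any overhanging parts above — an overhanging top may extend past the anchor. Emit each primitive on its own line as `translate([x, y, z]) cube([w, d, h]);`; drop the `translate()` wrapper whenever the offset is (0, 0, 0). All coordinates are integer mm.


translate([138, 346, 0]) cube([155, 278, 8]);
translate([138, 346, 8]) cube([155, 8, 204]);
translate([138, 616, 8]) cube([155, 8, 204]);
translate([138, 354, 8]) cube([8, 262, 204]);
translate([285, 354, 8]) cube([8, 262, 204]);


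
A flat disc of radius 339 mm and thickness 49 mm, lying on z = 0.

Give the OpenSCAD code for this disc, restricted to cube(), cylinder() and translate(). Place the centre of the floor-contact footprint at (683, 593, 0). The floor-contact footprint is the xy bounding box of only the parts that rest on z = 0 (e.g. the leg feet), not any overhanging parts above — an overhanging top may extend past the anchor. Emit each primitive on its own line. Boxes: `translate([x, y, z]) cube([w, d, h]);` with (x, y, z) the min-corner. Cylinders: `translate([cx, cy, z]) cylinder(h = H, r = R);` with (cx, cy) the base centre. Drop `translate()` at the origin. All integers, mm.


translate([683, 593, 0]) cylinder(h = 49, r = 339);


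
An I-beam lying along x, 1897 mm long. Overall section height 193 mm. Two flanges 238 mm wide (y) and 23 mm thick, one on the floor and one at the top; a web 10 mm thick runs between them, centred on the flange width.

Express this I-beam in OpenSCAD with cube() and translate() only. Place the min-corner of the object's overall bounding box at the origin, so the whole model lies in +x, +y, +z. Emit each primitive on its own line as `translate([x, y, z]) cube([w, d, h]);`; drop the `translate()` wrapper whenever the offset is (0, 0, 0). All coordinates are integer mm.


cube([1897, 238, 23]);
translate([0, 114, 23]) cube([1897, 10, 147]);
translate([0, 0, 170]) cube([1897, 238, 23]);
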